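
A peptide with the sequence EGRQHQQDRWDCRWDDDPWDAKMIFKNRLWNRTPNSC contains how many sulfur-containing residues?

3

The sulfur-bearing residues are cysteine (–SH) and methionine (–S–CH₃).
Matching residues: C12, M23, C37.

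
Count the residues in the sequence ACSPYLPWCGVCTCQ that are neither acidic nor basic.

15

Acidic: D, E. Basic: K, R, H. All other residues are neither.
Matching residues: A1, C2, S3, P4, Y5, L6, P7, W8, C9, G10, V11, C12, T13, C14, Q15.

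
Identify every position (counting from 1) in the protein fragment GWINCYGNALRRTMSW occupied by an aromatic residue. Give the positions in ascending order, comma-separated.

Phenylalanine (F), tryptophan (W), and tyrosine (Y) have aromatic ring side chains.
Matching residues: W2, Y6, W16.

2, 6, 16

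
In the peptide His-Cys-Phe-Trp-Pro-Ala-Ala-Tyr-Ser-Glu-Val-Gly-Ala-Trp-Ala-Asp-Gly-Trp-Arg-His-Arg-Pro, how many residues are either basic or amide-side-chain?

Basic: H, K, R. Amide-side-chain: N, Q.
Basic residues here: His1, Arg19, His20, Arg21 (4).
Amide-side-chain residues here: none (0).
The two groups share no amino acid, so total = 4 + 0 = 4.

4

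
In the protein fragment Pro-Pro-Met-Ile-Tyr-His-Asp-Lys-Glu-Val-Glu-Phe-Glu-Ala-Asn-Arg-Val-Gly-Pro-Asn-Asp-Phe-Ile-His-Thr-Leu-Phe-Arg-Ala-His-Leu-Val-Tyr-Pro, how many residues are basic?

The basic amino acids are Lys (K), Arg (R), and His (H).
Matching residues: His6, Lys8, Arg16, His24, Arg28, His30.

6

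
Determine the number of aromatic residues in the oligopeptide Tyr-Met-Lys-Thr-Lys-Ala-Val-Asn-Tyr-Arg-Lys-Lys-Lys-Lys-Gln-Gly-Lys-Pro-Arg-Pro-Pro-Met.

2

The aromatic amino acids are Phe (F, benzyl), Trp (W, indole), and Tyr (Y, phenol).
Matching residues: Tyr1, Tyr9.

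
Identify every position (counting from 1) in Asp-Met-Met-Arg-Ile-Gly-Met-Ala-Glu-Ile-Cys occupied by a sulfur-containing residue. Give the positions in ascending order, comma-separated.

Cysteine (C, thiol) and methionine (M, thioether) are the two sulfur-containing amino acids.
Matching residues: Met2, Met3, Met7, Cys11.

2, 3, 7, 11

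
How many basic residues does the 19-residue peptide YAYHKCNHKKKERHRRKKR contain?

13

The basic amino acids are Lys (K), Arg (R), and His (H).
Matching residues: H4, K5, H8, K9, K10, K11, R13, H14, R15, R16, K17, K18, R19.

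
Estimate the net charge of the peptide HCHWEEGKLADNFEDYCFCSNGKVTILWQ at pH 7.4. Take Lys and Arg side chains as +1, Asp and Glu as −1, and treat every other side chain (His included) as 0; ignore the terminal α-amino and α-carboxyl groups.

Positive (K, R): K8, K23 → +2.
Negative (D, E): E5, E6, D11, E14, D15 → −5.
Net charge = (+2) + (−5) = −3.

-3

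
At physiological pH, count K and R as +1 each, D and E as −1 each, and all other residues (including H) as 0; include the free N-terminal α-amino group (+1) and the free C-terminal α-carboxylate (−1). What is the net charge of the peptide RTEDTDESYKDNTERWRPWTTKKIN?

0

Positive (K, R): R1, K10, R15, R17, K22, K23 → +6.
Negative (D, E): E3, D4, D6, E7, D11, E14 → −6.
The N-terminus (+1) and C-terminus (−1) cancel.
Net charge = (+6) + (−6) = 0.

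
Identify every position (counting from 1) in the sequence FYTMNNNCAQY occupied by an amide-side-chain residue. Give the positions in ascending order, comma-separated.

5, 6, 7, 10

Matching residues: N5, N6, N7, Q10.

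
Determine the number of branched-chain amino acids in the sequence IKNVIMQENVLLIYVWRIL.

Valine (V), leucine (L), and isoleucine (I) are the branched-chain amino acids.
Matching residues: I1, V4, I5, V10, L11, L12, I13, V15, I18, L19.

10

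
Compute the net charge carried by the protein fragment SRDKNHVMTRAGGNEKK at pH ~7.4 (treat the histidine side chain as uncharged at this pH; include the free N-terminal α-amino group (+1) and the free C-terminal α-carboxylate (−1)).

At pH ~7.4 the Lys and Arg side chains are protonated (+1), the Asp and Glu side chains are deprotonated (−1), and with His taken as neutral all other side chains carry no charge.
Positive (K, R): R2, K4, R10, K16, K17 → +5.
Negative (D, E): D3, E15 → −2.
The N-terminus (+1) and C-terminus (−1) cancel.
Net charge = (+5) + (−2) = +3.

+3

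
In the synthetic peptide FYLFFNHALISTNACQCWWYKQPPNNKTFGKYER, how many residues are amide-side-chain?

6

Only N (asparagine) and Q (glutamine) carry a side-chain carboxamide.
Matching residues: N6, N13, Q16, Q22, N25, N26.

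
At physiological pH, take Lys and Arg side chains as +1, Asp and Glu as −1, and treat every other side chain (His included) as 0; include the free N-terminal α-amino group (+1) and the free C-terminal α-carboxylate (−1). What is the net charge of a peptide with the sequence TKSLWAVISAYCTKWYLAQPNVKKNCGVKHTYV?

Positive (K, R): K2, K14, K23, K24, K29 → +5.
Negative (D, E): none → −0.
The N-terminus (+1) and C-terminus (−1) cancel.
Net charge = (+5) + (−0) = +5.

+5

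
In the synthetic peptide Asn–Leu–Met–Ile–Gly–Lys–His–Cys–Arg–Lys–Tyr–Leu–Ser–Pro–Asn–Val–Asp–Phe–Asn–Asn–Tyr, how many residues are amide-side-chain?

Only N (asparagine) and Q (glutamine) carry a side-chain carboxamide.
Matching residues: Asn1, Asn15, Asn19, Asn20.

4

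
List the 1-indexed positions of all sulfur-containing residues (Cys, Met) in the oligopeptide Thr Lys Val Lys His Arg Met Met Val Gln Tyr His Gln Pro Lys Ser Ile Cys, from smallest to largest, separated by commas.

7, 8, 18

Matching residues: Met7, Met8, Cys18.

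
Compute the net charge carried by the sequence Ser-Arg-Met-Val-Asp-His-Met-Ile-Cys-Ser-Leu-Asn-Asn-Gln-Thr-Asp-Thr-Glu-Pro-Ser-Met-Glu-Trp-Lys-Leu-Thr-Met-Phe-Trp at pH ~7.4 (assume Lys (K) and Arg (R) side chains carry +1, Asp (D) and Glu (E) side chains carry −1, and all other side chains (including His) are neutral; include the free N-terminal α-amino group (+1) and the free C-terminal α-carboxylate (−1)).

-2

Positive (K, R): Arg2, Lys24 → +2.
Negative (D, E): Asp5, Asp16, Glu18, Glu22 → −4.
The N-terminus (+1) and C-terminus (−1) cancel.
Net charge = (+2) + (−4) = −2.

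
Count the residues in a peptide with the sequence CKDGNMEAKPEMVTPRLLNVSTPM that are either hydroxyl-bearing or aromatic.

Hydroxyl-bearing: S, T, Y. Aromatic: F, W, Y.
Hydroxyl-bearing residues here: T14, S21, T22 (3).
Aromatic residues here: none (0).
(Y belongs to both groups, but none appear in this sequence.) Total = 3 + 0 = 3.

3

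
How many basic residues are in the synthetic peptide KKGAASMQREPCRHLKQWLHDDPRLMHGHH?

Lysine (K), arginine (R), and histidine (H) have basic, nitrogen-containing side chains.
Matching residues: K1, K2, R9, R13, H14, K16, H20, R24, H27, H29, H30.

11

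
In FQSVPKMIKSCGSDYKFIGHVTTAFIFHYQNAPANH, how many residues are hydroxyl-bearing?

S, T, and Y are the three residues with a side-chain hydroxyl.
Matching residues: S3, S10, S13, Y15, T22, T23, Y29.

7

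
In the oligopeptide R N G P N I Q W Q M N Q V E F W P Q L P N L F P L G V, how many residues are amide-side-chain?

The amide-side-chain residues are Asn (N) and Gln (Q).
Matching residues: N2, N5, Q7, Q9, N11, Q12, Q18, N21.

8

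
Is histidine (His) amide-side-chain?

No

The amide-side-chain residues are Asn (N) and Gln (Q).
Histidine is not in this group.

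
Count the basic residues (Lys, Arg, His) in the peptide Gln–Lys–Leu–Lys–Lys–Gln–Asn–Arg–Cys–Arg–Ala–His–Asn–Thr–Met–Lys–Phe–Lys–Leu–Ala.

Matching residues: Lys2, Lys4, Lys5, Arg8, Arg10, His12, Lys16, Lys18.

8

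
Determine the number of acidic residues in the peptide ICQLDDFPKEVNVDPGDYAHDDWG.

7

Only D (aspartate) and E (glutamate) carry a side-chain carboxylic acid.
Matching residues: D5, D6, E10, D14, D17, D21, D22.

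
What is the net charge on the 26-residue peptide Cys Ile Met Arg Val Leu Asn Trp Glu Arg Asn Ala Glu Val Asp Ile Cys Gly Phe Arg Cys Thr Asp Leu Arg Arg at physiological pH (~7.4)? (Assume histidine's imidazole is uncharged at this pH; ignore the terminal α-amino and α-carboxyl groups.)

+1

Near pH 7.4, K and R contribute +1 each, D and E contribute −1 each, and every other side chain (His included, as stated) is uncharged.
Positive (K, R): Arg4, Arg10, Arg20, Arg25, Arg26 → +5.
Negative (D, E): Glu9, Glu13, Asp15, Asp23 → −4.
Net charge = (+5) + (−4) = +1.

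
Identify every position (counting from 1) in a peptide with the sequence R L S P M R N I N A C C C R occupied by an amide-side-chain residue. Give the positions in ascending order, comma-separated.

Asparagine (N) and glutamine (Q) have uncharged amide side chains.
Matching residues: N7, N9.

7, 9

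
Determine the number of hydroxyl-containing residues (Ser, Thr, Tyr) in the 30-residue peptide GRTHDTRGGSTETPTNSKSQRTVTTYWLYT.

Matching residues: T3, T6, S10, T11, T13, T15, S17, S19, T22, T24, T25, Y26, Y29, T30.

14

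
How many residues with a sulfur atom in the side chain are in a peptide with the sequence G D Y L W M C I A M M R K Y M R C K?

Only Cys (C) and Met (M) have a sulfur atom in the side chain.
Matching residues: M6, C7, M10, M11, M15, C17.

6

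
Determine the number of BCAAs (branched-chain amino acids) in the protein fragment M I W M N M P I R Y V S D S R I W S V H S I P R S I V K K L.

9

The BCAAs are Val, Leu, and Ile — aliphatic side chains with a branch point.
Matching residues: I2, I8, V11, I16, V19, I22, I26, V27, L30.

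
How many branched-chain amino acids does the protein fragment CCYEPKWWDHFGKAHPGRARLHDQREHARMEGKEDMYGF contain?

1

The BCAAs are Val, Leu, and Ile — aliphatic side chains with a branch point.
Matching residues: L21.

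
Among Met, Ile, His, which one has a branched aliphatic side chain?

The BCAAs are Val, Leu, and Ile — aliphatic side chains with a branch point.
Of the listed options, only Ile belongs to this group.

Ile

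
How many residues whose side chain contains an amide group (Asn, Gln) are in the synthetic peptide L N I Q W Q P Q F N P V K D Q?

6

Matching residues: N2, Q4, Q6, Q8, N10, Q15.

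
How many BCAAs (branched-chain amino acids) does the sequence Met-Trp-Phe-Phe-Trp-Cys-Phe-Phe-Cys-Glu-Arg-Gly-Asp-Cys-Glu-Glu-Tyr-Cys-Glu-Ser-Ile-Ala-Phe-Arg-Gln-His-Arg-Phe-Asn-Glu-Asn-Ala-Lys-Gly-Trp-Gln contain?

Valine (V), leucine (L), and isoleucine (I) are the branched-chain amino acids.
Matching residues: Ile21.

1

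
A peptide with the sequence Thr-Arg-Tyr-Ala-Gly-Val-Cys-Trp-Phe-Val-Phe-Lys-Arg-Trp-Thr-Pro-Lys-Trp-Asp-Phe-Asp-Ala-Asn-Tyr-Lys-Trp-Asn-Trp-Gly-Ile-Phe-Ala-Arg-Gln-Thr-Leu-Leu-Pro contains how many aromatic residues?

11

F, W, and Y each carry an aromatic ring on the side chain.
Matching residues: Tyr3, Trp8, Phe9, Phe11, Trp14, Trp18, Phe20, Tyr24, Trp26, Trp28, Phe31.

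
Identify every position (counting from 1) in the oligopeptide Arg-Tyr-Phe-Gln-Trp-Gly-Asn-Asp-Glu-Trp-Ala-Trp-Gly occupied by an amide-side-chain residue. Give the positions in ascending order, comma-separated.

4, 7

Only N (asparagine) and Q (glutamine) carry a side-chain carboxamide.
Matching residues: Gln4, Asn7.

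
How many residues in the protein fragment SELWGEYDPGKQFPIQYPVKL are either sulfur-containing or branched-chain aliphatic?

Sulfur-containing: C, M. Branched-chain aliphatic: I, L, V.
Sulfur-containing residues here: none (0).
Branched-chain aliphatic residues here: L3, I15, V19, L21 (4).
The two groups share no amino acid, so total = 0 + 4 = 4.

4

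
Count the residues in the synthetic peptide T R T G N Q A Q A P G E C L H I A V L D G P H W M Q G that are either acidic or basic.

5

Acidic: D, E. Basic: H, K, R.
Acidic residues here: E12, D20 (2).
Basic residues here: R2, H15, H23 (3).
The two groups share no amino acid, so total = 2 + 3 = 5.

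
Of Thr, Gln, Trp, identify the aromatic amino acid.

Trp

F, W, and Y each carry an aromatic ring on the side chain.
Of the listed options, only Trp belongs to this group.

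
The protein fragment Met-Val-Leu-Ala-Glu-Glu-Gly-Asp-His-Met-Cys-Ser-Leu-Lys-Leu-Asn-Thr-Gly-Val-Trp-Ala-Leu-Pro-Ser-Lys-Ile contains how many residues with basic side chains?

3

Lysine (K), arginine (R), and histidine (H) have basic, nitrogen-containing side chains.
Matching residues: His9, Lys14, Lys25.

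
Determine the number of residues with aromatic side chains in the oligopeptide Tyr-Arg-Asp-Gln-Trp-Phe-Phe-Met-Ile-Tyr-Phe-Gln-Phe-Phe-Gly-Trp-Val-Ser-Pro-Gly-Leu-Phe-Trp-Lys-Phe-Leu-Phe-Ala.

F, W, and Y each carry an aromatic ring on the side chain.
Matching residues: Tyr1, Trp5, Phe6, Phe7, Tyr10, Phe11, Phe13, Phe14, Trp16, Phe22, Trp23, Phe25, Phe27.

13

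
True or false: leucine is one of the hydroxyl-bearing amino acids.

False

The –OH-bearing residues are Ser, Thr (aliphatic alcohols), and Tyr (phenol).
Leucine is not in this group.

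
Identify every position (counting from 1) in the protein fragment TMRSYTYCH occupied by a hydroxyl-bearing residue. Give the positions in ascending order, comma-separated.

1, 4, 5, 6, 7

Matching residues: T1, S4, Y5, T6, Y7.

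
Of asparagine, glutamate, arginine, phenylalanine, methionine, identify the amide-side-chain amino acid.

The amide-side-chain residues are Asn (N) and Gln (Q).
Of the listed options, only asparagine belongs to this group.

asparagine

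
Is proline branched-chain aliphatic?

The BCAAs are Val, Leu, and Ile — aliphatic side chains with a branch point.
Proline is not in this group.

No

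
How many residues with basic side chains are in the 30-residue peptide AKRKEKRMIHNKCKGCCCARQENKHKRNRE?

14

The basic amino acids are Lys (K), Arg (R), and His (H).
Matching residues: K2, R3, K4, K6, R7, H10, K12, K14, R20, K24, H25, K26, R27, R29.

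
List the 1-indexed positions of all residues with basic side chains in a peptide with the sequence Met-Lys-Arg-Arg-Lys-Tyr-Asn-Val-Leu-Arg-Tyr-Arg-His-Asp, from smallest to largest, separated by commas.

The basic amino acids are Lys (K), Arg (R), and His (H).
Matching residues: Lys2, Arg3, Arg4, Lys5, Arg10, Arg12, His13.

2, 3, 4, 5, 10, 12, 13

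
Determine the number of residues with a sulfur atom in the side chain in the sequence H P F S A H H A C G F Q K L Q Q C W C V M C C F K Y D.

Cysteine (C, thiol) and methionine (M, thioether) are the two sulfur-containing amino acids.
Matching residues: C9, C17, C19, M21, C22, C23.

6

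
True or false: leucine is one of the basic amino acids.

Lysine (K), arginine (R), and histidine (H) have basic, nitrogen-containing side chains.
Leucine is not in this group.

False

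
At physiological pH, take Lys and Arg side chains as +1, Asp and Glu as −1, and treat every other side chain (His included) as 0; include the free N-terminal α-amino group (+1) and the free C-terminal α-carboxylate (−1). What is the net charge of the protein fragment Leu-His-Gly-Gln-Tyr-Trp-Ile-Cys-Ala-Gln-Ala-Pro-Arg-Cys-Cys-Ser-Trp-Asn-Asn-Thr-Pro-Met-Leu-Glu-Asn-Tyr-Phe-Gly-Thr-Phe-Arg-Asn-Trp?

+1

Positive (K, R): Arg13, Arg31 → +2.
Negative (D, E): Glu24 → −1.
The N-terminus (+1) and C-terminus (−1) cancel.
Net charge = (+2) + (−1) = +1.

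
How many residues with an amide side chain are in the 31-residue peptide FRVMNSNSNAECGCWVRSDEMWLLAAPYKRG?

3

Asparagine (N) and glutamine (Q) have uncharged amide side chains.
Matching residues: N5, N7, N9.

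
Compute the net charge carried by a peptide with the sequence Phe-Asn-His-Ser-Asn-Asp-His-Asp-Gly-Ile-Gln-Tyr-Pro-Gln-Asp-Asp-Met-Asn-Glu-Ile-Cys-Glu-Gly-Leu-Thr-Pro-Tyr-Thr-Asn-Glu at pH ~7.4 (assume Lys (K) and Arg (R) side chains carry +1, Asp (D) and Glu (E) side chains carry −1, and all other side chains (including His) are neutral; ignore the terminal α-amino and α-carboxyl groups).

Positive (K, R): none → +0.
Negative (D, E): Asp6, Asp8, Asp15, Asp16, Glu19, Glu22, Glu30 → −7.
Net charge = (+0) + (−7) = −7.

-7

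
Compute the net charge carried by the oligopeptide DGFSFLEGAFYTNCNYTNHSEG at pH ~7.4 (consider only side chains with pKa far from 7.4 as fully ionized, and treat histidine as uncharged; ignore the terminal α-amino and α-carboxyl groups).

-3

At pH ~7.4 the Lys and Arg side chains are protonated (+1), the Asp and Glu side chains are deprotonated (−1), and with His taken as neutral all other side chains carry no charge.
Positive (K, R): none → +0.
Negative (D, E): D1, E7, E21 → −3.
Net charge = (+0) + (−3) = −3.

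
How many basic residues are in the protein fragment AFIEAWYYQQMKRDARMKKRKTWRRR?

K, R, and H are the three residues with basic side chains (ε-amine, guanidinium, and imidazole respectively).
Matching residues: K12, R13, R16, K18, K19, R20, K21, R24, R25, R26.

10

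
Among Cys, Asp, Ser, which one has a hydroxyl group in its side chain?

Ser

S, T, and Y are the three residues with a side-chain hydroxyl.
Of the listed options, only Ser belongs to this group.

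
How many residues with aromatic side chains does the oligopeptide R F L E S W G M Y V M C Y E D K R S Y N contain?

Phenylalanine (F), tryptophan (W), and tyrosine (Y) have aromatic ring side chains.
Matching residues: F2, W6, Y9, Y13, Y19.

5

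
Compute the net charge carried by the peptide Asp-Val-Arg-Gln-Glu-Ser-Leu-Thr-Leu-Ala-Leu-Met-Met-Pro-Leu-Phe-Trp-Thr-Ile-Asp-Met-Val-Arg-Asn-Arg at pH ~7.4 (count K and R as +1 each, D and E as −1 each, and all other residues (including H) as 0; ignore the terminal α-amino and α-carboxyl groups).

0

Positive (K, R): Arg3, Arg23, Arg25 → +3.
Negative (D, E): Asp1, Glu5, Asp20 → −3.
Net charge = (+3) + (−3) = 0.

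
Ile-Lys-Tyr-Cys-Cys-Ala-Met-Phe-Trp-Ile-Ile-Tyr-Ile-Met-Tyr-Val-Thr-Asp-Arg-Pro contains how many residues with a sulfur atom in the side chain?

The sulfur-bearing residues are cysteine (–SH) and methionine (–S–CH₃).
Matching residues: Cys4, Cys5, Met7, Met14.

4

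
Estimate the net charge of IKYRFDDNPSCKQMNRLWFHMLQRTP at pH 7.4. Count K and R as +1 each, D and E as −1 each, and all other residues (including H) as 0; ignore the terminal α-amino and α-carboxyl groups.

+3

Positive (K, R): K2, R4, K12, R16, R24 → +5.
Negative (D, E): D6, D7 → −2.
Net charge = (+5) + (−2) = +3.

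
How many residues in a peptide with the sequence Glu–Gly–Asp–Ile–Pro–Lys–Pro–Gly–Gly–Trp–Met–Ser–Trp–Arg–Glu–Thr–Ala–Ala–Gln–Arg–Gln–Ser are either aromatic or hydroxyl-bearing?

Aromatic: F, W, Y. Hydroxyl-bearing: S, T, Y.
Aromatic residues here: Trp10, Trp13 (2).
Hydroxyl-bearing residues here: Ser12, Thr16, Ser22 (3).
(Y belongs to both groups, but none appear in this sequence.) Total = 2 + 3 = 5.

5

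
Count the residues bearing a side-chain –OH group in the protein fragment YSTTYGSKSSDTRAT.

10

Serine (S), threonine (T), and tyrosine (Y) each carry a hydroxyl group on the side chain.
Matching residues: Y1, S2, T3, T4, Y5, S7, S9, S10, T12, T15.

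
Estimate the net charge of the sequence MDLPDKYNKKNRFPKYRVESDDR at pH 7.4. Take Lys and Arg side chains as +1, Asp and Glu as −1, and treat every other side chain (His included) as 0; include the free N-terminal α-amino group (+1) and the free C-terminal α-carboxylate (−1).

+2

Positive (K, R): K6, K9, K10, R12, K15, R17, R23 → +7.
Negative (D, E): D2, D5, E19, D21, D22 → −5.
The N-terminus (+1) and C-terminus (−1) cancel.
Net charge = (+7) + (−5) = +2.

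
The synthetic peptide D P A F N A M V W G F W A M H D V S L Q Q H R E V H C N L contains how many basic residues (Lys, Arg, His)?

4

Matching residues: H15, H22, R23, H26.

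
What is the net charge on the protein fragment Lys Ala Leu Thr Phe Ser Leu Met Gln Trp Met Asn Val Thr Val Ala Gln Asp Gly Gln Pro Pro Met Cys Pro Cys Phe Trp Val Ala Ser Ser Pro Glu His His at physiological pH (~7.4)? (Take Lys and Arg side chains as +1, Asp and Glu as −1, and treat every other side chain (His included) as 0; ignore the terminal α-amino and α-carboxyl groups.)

-1

Positive (K, R): Lys1 → +1.
Negative (D, E): Asp18, Glu34 → −2.
Net charge = (+1) + (−2) = −1.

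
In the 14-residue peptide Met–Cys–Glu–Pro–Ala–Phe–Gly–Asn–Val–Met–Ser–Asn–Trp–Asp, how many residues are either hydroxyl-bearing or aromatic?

Hydroxyl-bearing: S, T, Y. Aromatic: F, W, Y.
Hydroxyl-bearing residues here: Ser11 (1).
Aromatic residues here: Phe6, Trp13 (2).
(Y belongs to both groups, but none appear in this sequence.) Total = 1 + 2 = 3.

3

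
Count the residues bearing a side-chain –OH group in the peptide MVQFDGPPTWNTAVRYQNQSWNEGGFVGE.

4

The –OH-bearing residues are Ser, Thr (aliphatic alcohols), and Tyr (phenol).
Matching residues: T9, T12, Y16, S20.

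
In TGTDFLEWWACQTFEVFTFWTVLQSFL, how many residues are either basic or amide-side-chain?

Basic: H, K, R. Amide-side-chain: N, Q.
Basic residues here: none (0).
Amide-side-chain residues here: Q12, Q24 (2).
The two groups share no amino acid, so total = 0 + 2 = 2.

2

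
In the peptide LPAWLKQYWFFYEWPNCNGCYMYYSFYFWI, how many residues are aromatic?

F, W, and Y each carry an aromatic ring on the side chain.
Matching residues: W4, Y8, W9, F10, F11, Y12, W14, Y21, Y23, Y24, F26, Y27, F28, W29.

14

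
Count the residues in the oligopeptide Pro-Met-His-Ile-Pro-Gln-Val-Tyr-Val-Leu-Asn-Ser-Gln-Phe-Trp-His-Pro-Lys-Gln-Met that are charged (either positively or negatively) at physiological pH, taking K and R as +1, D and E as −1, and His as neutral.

Charged side chains at pH ~7.4: K, R (positive); D, E (negative).
Matching residues: Lys18.

1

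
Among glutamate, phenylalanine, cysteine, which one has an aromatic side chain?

phenylalanine

The aromatic amino acids are Phe (F, benzyl), Trp (W, indole), and Tyr (Y, phenol).
Of the listed options, only phenylalanine belongs to this group.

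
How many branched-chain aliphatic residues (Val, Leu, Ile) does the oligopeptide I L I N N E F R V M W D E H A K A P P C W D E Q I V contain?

6

Matching residues: I1, L2, I3, V9, I25, V26.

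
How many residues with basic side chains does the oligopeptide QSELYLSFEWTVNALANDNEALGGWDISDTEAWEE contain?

K, R, and H are the three residues with basic side chains (ε-amine, guanidinium, and imidazole respectively).
None of the 35 residues belong to this group.

0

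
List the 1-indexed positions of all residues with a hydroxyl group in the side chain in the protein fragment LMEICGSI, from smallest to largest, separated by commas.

The –OH-bearing residues are Ser, Thr (aliphatic alcohols), and Tyr (phenol).
Matching residues: S7.

7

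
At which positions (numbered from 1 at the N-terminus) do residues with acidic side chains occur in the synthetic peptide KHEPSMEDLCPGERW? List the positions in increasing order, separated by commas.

The acidic residues are Asp (D) and Glu (E), whose side chains end in a carboxylate group.
Matching residues: E3, E7, D8, E13.

3, 7, 8, 13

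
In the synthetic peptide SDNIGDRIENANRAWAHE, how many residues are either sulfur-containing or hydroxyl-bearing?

1

Sulfur-containing: C, M. Hydroxyl-bearing: S, T, Y.
Sulfur-containing residues here: none (0).
Hydroxyl-bearing residues here: S1 (1).
The two groups share no amino acid, so total = 0 + 1 = 1.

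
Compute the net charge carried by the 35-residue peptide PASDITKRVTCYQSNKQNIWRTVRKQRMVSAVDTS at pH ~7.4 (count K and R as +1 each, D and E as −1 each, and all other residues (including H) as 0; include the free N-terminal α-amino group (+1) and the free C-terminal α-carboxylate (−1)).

Positive (K, R): K7, R8, K16, R21, R24, K25, R27 → +7.
Negative (D, E): D4, D33 → −2.
The N-terminus (+1) and C-terminus (−1) cancel.
Net charge = (+7) + (−2) = +5.

+5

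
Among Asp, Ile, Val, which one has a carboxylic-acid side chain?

Asp

Only D (aspartate) and E (glutamate) carry a side-chain carboxylic acid.
Of the listed options, only Asp belongs to this group.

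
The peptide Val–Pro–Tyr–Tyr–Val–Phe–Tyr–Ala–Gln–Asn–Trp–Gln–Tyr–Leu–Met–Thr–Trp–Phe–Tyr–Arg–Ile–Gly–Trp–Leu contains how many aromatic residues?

Phenylalanine (F), tryptophan (W), and tyrosine (Y) have aromatic ring side chains.
Matching residues: Tyr3, Tyr4, Phe6, Tyr7, Trp11, Tyr13, Trp17, Phe18, Tyr19, Trp23.

10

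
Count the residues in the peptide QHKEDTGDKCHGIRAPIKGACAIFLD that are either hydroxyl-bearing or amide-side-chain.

Hydroxyl-bearing: S, T, Y. Amide-side-chain: N, Q.
Hydroxyl-bearing residues here: T6 (1).
Amide-side-chain residues here: Q1 (1).
The two groups share no amino acid, so total = 1 + 1 = 2.

2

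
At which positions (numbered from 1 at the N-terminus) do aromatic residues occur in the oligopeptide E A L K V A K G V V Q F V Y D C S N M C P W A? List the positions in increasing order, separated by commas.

Phenylalanine (F), tryptophan (W), and tyrosine (Y) have aromatic ring side chains.
Matching residues: F12, Y14, W22.

12, 14, 22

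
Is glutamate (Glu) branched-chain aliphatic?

V, L, and I make up the branched-chain aliphatic group.
Glutamate is not in this group.

No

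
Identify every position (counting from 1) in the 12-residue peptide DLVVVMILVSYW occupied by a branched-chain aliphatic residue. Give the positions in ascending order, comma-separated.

Matching residues: L2, V3, V4, V5, I7, L8, V9.

2, 3, 4, 5, 7, 8, 9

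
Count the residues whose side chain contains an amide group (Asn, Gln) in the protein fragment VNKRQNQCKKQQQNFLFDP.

8

Matching residues: N2, Q5, N6, Q7, Q11, Q12, Q13, N14.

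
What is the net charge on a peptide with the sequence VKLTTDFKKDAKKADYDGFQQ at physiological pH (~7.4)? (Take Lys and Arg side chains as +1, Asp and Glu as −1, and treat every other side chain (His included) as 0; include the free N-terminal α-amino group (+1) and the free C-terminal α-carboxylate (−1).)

+1

Positive (K, R): K2, K8, K9, K12, K13 → +5.
Negative (D, E): D6, D10, D15, D17 → −4.
The N-terminus (+1) and C-terminus (−1) cancel.
Net charge = (+5) + (−4) = +1.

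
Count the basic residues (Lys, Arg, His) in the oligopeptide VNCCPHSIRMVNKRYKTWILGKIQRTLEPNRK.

9

Matching residues: H6, R9, K13, R14, K16, K22, R25, R31, K32.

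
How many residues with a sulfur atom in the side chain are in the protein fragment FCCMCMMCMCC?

10

Cysteine (C, thiol) and methionine (M, thioether) are the two sulfur-containing amino acids.
Matching residues: C2, C3, M4, C5, M6, M7, C8, M9, C10, C11.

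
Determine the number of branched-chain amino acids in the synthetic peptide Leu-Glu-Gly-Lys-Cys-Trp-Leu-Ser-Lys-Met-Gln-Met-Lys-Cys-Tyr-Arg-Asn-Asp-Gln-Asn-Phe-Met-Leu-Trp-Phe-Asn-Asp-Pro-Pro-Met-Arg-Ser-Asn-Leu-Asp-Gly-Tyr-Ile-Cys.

5

The BCAAs are Val, Leu, and Ile — aliphatic side chains with a branch point.
Matching residues: Leu1, Leu7, Leu23, Leu34, Ile38.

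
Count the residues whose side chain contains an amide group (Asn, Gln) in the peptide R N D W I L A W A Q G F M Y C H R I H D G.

Matching residues: N2, Q10.

2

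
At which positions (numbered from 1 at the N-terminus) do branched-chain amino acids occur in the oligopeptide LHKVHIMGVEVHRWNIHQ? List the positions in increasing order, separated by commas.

1, 4, 6, 9, 11, 16

Valine (V), leucine (L), and isoleucine (I) are the branched-chain amino acids.
Matching residues: L1, V4, I6, V9, V11, I16.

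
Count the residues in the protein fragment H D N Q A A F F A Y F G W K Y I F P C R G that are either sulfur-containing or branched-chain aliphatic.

2

Sulfur-containing: C, M. Branched-chain aliphatic: I, L, V.
Sulfur-containing residues here: C19 (1).
Branched-chain aliphatic residues here: I16 (1).
The two groups share no amino acid, so total = 1 + 1 = 2.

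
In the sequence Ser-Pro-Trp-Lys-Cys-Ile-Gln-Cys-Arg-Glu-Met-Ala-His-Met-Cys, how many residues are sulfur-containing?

5

Cysteine (C, thiol) and methionine (M, thioether) are the two sulfur-containing amino acids.
Matching residues: Cys5, Cys8, Met11, Met14, Cys15.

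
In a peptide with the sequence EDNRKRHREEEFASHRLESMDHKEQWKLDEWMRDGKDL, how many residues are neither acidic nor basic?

14

Acidic: D, E. Basic: K, R, H. All other residues are neither.
Matching residues: N3, F12, A13, S14, L17, S19, M20, Q25, W26, L28, W31, M32, G35, L38.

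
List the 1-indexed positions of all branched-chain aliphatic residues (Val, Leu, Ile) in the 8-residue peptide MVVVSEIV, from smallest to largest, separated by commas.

Matching residues: V2, V3, V4, I7, V8.

2, 3, 4, 7, 8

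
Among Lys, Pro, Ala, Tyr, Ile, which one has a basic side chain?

Lysine (K), arginine (R), and histidine (H) have basic, nitrogen-containing side chains.
Of the listed options, only Lys belongs to this group.

Lys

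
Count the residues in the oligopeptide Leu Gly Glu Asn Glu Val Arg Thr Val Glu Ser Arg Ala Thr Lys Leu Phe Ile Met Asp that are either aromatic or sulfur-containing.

2

Aromatic: F, W, Y. Sulfur-containing: C, M.
Aromatic residues here: Phe17 (1).
Sulfur-containing residues here: Met19 (1).
The two groups share no amino acid, so total = 1 + 1 = 2.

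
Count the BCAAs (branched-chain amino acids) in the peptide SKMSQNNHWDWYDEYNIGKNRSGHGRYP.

1

V, L, and I make up the branched-chain aliphatic group.
Matching residues: I17.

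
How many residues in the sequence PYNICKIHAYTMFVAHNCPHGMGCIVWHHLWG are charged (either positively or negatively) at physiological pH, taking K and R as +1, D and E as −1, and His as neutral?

1

Charged side chains at pH ~7.4: K, R (positive); D, E (negative).
Matching residues: K6.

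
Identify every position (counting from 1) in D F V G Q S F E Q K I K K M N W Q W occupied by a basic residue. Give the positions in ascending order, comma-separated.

K, R, and H are the three residues with basic side chains (ε-amine, guanidinium, and imidazole respectively).
Matching residues: K10, K12, K13.

10, 12, 13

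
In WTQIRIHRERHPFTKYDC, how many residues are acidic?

The acidic residues are Asp (D) and Glu (E), whose side chains end in a carboxylate group.
Matching residues: E9, D17.

2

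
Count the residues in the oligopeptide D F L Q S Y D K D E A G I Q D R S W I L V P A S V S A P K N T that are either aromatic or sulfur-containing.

3

Aromatic: F, W, Y. Sulfur-containing: C, M.
Aromatic residues here: F2, Y6, W18 (3).
Sulfur-containing residues here: none (0).
The two groups share no amino acid, so total = 3 + 0 = 3.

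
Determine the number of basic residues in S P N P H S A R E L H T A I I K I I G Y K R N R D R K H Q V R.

Lysine (K), arginine (R), and histidine (H) have basic, nitrogen-containing side chains.
Matching residues: H5, R8, H11, K16, K21, R22, R24, R26, K27, H28, R31.

11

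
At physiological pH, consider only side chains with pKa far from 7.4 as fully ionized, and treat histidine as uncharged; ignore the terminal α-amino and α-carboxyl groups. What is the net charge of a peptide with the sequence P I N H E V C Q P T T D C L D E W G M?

-4

At pH ~7.4 the Lys and Arg side chains are protonated (+1), the Asp and Glu side chains are deprotonated (−1), and with His taken as neutral all other side chains carry no charge.
Positive (K, R): none → +0.
Negative (D, E): E5, D12, D15, E16 → −4.
Net charge = (+0) + (−4) = −4.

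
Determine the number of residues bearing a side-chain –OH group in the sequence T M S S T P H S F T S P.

S, T, and Y are the three residues with a side-chain hydroxyl.
Matching residues: T1, S3, S4, T5, S8, T10, S11.

7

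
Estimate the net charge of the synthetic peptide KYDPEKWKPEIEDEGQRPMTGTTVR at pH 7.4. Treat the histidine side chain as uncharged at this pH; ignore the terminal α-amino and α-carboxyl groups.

The side chains ionized at physiological pH are Lys/Arg (+1) and Asp/Glu (−1); with His treated as neutral, nothing else contributes.
Positive (K, R): K1, K6, K8, R17, R25 → +5.
Negative (D, E): D3, E5, E10, E12, D13, E14 → −6.
Net charge = (+5) + (−6) = −1.

-1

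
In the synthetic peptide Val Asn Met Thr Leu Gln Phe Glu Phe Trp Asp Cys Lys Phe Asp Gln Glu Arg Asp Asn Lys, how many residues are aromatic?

Phenylalanine (F), tryptophan (W), and tyrosine (Y) have aromatic ring side chains.
Matching residues: Phe7, Phe9, Trp10, Phe14.

4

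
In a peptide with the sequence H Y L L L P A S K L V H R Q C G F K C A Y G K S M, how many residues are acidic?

Aspartate (D) and glutamate (E) have carboxylic-acid side chains and are the acidic amino acids.
None of the 25 residues belong to this group.

0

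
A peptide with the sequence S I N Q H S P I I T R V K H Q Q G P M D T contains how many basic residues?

4

Lysine (K), arginine (R), and histidine (H) have basic, nitrogen-containing side chains.
Matching residues: H5, R11, K13, H14.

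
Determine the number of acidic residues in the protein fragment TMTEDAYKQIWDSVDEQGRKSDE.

7

Aspartate (D) and glutamate (E) have carboxylic-acid side chains and are the acidic amino acids.
Matching residues: E4, D5, D12, D15, E16, D22, E23.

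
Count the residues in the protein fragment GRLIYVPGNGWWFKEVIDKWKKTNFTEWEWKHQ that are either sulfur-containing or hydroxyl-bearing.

Sulfur-containing: C, M. Hydroxyl-bearing: S, T, Y.
Sulfur-containing residues here: none (0).
Hydroxyl-bearing residues here: Y5, T23, T26 (3).
The two groups share no amino acid, so total = 0 + 3 = 3.

3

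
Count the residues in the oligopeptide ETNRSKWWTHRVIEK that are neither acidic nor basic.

8

Acidic: D, E. Basic: K, R, H. All other residues are neither.
Matching residues: T2, N3, S5, W7, W8, T9, V12, I13.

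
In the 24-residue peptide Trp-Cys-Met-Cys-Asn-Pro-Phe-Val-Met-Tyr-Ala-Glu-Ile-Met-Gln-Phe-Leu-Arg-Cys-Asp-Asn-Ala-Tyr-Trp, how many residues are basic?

The basic amino acids are Lys (K), Arg (R), and His (H).
Matching residues: Arg18.

1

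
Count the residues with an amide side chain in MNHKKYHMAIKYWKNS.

2

The amide-side-chain residues are Asn (N) and Gln (Q).
Matching residues: N2, N15.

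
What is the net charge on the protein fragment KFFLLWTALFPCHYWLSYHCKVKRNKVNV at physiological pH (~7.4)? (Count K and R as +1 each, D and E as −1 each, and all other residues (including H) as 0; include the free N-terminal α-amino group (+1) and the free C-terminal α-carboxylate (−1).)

Positive (K, R): K1, K21, K23, R24, K26 → +5.
Negative (D, E): none → −0.
The N-terminus (+1) and C-terminus (−1) cancel.
Net charge = (+5) + (−0) = +5.

+5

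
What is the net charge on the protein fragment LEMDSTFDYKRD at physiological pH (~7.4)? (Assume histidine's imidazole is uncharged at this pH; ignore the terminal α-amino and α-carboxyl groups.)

-2

At pH ~7.4 the Lys and Arg side chains are protonated (+1), the Asp and Glu side chains are deprotonated (−1), and with His taken as neutral all other side chains carry no charge.
Positive (K, R): K10, R11 → +2.
Negative (D, E): E2, D4, D8, D12 → −4.
Net charge = (+2) + (−4) = −2.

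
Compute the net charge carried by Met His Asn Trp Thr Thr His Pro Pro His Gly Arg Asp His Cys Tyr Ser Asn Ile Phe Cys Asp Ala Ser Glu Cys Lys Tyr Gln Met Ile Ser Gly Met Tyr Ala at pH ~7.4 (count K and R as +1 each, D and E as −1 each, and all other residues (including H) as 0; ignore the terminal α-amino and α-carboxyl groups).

-1

Positive (K, R): Arg12, Lys27 → +2.
Negative (D, E): Asp13, Asp22, Glu25 → −3.
Net charge = (+2) + (−3) = −1.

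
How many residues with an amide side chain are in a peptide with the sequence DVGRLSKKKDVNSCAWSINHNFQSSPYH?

Asparagine (N) and glutamine (Q) have uncharged amide side chains.
Matching residues: N12, N19, N21, Q23.

4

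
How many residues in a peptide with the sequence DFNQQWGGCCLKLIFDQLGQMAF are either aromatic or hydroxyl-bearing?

4

Aromatic: F, W, Y. Hydroxyl-bearing: S, T, Y.
Aromatic residues here: F2, W6, F15, F23 (4).
Hydroxyl-bearing residues here: none (0).
(Y belongs to both groups, but none appear in this sequence.) Total = 4 + 0 = 4.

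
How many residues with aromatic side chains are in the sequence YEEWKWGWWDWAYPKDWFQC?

9

F, W, and Y each carry an aromatic ring on the side chain.
Matching residues: Y1, W4, W6, W8, W9, W11, Y13, W17, F18.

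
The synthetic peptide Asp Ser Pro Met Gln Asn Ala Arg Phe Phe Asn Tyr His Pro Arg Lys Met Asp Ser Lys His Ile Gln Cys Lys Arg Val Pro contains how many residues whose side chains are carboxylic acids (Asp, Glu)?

Matching residues: Asp1, Asp18.

2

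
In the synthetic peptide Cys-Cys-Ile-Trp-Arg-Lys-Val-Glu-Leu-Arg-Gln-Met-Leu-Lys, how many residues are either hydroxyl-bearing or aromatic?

1

Hydroxyl-bearing: S, T, Y. Aromatic: F, W, Y.
Hydroxyl-bearing residues here: none (0).
Aromatic residues here: Trp4 (1).
(Y belongs to both groups, but none appear in this sequence.) Total = 0 + 1 = 1.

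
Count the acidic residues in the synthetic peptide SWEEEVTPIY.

Aspartate (D) and glutamate (E) have carboxylic-acid side chains and are the acidic amino acids.
Matching residues: E3, E4, E5.

3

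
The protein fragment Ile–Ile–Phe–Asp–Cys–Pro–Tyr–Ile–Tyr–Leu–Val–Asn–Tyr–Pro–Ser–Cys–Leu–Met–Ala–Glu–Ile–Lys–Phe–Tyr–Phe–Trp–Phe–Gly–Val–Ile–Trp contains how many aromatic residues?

10

F, W, and Y each carry an aromatic ring on the side chain.
Matching residues: Phe3, Tyr7, Tyr9, Tyr13, Phe23, Tyr24, Phe25, Trp26, Phe27, Trp31.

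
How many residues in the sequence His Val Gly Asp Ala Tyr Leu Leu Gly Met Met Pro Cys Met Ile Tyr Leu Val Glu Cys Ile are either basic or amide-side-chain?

Basic: H, K, R. Amide-side-chain: N, Q.
Basic residues here: His1 (1).
Amide-side-chain residues here: none (0).
The two groups share no amino acid, so total = 1 + 0 = 1.

1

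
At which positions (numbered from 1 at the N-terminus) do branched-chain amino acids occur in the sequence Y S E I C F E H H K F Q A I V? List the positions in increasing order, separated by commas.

4, 14, 15

V, L, and I make up the branched-chain aliphatic group.
Matching residues: I4, I14, V15.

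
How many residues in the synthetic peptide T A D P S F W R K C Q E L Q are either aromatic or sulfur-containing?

Aromatic: F, W, Y. Sulfur-containing: C, M.
Aromatic residues here: F6, W7 (2).
Sulfur-containing residues here: C10 (1).
The two groups share no amino acid, so total = 2 + 1 = 3.

3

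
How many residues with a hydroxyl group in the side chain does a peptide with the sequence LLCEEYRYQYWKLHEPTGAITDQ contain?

5

S, T, and Y are the three residues with a side-chain hydroxyl.
Matching residues: Y6, Y8, Y10, T17, T21.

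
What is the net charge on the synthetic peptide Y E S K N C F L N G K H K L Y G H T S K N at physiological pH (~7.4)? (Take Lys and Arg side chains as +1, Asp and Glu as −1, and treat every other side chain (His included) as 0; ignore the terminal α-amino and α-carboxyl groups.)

+3

Positive (K, R): K4, K11, K13, K20 → +4.
Negative (D, E): E2 → −1.
Net charge = (+4) + (−1) = +3.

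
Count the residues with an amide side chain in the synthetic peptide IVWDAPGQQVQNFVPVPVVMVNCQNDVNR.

Asparagine (N) and glutamine (Q) have uncharged amide side chains.
Matching residues: Q8, Q9, Q11, N12, N22, Q24, N25, N28.

8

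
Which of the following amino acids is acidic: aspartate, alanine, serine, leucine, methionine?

The acidic residues are Asp (D) and Glu (E), whose side chains end in a carboxylate group.
Of the listed options, only aspartate belongs to this group.

aspartate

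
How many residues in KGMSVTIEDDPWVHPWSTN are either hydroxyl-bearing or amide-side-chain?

5

Hydroxyl-bearing: S, T, Y. Amide-side-chain: N, Q.
Hydroxyl-bearing residues here: S4, T6, S17, T18 (4).
Amide-side-chain residues here: N19 (1).
The two groups share no amino acid, so total = 4 + 1 = 5.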